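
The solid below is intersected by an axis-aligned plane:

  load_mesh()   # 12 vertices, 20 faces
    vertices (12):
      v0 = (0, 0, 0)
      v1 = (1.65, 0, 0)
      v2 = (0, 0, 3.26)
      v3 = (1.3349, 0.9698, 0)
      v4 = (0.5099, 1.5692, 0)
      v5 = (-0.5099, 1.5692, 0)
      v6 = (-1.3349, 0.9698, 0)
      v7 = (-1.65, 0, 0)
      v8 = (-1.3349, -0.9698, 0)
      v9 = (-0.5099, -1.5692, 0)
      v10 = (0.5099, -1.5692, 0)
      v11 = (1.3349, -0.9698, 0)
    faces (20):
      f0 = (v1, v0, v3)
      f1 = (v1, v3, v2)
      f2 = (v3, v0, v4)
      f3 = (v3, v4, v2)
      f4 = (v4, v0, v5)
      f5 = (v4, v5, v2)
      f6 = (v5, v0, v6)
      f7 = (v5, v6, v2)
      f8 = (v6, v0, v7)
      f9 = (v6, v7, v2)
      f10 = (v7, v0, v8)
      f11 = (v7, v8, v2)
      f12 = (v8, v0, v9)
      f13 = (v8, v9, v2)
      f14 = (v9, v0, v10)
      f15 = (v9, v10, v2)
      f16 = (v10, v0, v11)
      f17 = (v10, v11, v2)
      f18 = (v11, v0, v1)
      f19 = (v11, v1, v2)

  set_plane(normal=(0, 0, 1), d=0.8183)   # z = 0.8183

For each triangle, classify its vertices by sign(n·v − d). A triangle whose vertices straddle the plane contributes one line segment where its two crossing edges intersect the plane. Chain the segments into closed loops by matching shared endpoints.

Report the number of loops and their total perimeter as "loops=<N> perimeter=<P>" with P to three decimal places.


Straddling triangles (10 of 20):
  (v1,v3,v2) [--+] → (0.999824, 0.726368, 0.8183)–(1.23583, 0, 0.8183)  len=0.7637
  (v3,v4,v2) [--+] → (0.381909, 1.17531, 0.8183)–(0.999824, 0.726368, 0.8183)  len=0.7638
  (v4,v5,v2) [--+] → (-0.381909, 1.17531, 0.8183)–(0.381909, 1.17531, 0.8183)  len=0.7638
  (v5,v6,v2) [--+] → (-0.999824, 0.726368, 0.8183)–(-0.381909, 1.17531, 0.8183)  len=0.7638
  (v6,v7,v2) [--+] → (-1.23583, 0, 0.8183)–(-0.999824, 0.726368, 0.8183)  len=0.7637
  (v7,v8,v2) [--+] → (-0.999824, -0.726368, 0.8183)–(-1.23583, 0, 0.8183)  len=0.7637
  (v8,v9,v2) [--+] → (-0.381909, -1.17531, 0.8183)–(-0.999824, -0.726368, 0.8183)  len=0.7638
  (v9,v10,v2) [--+] → (0.381909, -1.17531, 0.8183)–(-0.381909, -1.17531, 0.8183)  len=0.7638
  (v10,v11,v2) [--+] → (0.999824, -0.726368, 0.8183)–(0.381909, -1.17531, 0.8183)  len=0.7638
  (v11,v1,v2) [--+] → (1.23583, 0, 0.8183)–(0.999824, -0.726368, 0.8183)  len=0.7637

Chained into 1 loop(s):
  loop 1: 10 segments, perimeter = 7.6378
Total perimeter = 7.638

loops=1 perimeter=7.638


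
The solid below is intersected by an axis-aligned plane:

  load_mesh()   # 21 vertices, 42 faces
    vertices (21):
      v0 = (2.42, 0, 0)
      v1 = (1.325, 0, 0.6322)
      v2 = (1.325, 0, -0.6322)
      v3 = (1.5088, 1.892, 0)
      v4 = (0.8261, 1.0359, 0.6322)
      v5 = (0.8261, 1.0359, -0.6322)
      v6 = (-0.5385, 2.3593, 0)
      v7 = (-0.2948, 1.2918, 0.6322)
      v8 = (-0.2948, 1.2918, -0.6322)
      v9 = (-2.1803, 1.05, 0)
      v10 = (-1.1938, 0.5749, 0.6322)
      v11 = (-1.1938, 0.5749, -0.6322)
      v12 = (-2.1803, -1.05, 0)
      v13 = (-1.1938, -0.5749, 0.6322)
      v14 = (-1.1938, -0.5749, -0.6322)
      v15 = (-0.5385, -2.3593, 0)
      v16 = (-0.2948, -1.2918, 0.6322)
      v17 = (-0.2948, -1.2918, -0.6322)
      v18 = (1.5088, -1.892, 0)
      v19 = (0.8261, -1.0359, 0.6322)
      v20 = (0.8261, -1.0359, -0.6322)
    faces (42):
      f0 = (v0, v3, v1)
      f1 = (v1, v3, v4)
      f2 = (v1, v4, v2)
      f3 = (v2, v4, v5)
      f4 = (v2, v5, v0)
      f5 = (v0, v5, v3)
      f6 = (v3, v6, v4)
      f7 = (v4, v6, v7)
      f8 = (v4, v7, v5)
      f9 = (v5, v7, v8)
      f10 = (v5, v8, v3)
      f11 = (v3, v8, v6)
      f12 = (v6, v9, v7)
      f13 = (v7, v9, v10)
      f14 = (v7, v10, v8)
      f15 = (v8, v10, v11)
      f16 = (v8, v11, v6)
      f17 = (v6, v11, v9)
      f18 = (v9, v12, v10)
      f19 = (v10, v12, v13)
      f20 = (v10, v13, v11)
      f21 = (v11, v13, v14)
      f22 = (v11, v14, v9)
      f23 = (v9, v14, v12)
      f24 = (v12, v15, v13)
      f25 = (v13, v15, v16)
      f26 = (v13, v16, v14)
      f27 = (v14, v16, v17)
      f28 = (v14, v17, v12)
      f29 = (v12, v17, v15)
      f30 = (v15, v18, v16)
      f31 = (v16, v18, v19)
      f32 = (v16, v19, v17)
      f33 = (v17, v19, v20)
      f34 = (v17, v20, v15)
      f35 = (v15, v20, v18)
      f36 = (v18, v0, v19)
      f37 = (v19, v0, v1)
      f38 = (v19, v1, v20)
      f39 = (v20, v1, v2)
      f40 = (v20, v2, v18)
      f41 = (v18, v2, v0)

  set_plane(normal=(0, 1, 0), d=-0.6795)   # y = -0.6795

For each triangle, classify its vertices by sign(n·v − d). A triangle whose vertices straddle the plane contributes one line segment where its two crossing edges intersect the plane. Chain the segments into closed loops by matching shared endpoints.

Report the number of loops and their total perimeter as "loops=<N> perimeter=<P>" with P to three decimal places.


Straddling triangles (14 of 42):
  (v9,v12,v10) [+-+] → (-2.1803, -0.6795, 0)–(-1.95536, -0.6795, 0.14415)  len=0.2672
  (v10,v12,v13) [+-+] → (-1.95536, -0.6795, 0.14415)–(-1.41099, -0.6795, 0.493012)  len=0.6466
  (v9,v14,v12) [++-] → (-1.41099, -0.6795, -0.493012)–(-2.1803, -0.6795, 0)  len=0.9137
  (v12,v15,v13) [--+] → (-1.15539, -0.6795, 0.595141)–(-1.41099, -0.6795, 0.493012)  len=0.2753
  (v13,v15,v16) [+--] → (-1.15539, -0.6795, 0.595141)–(-1.06263, -0.6795, 0.6322)  len=0.0999
  (v13,v16,v14) [+-+] → (-1.06263, -0.6795, 0.6322)–(-1.06263, -0.6795, -0.447716)  len=1.0799
  (v14,v16,v17) [+--] → (-1.06263, -0.6795, -0.447716)–(-1.06263, -0.6795, -0.6322)  len=0.1845
  (v14,v17,v12) [+--] → (-1.06263, -0.6795, -0.6322)–(-1.41099, -0.6795, -0.493012)  len=0.3751
  (v18,v0,v19) [-+-] → (2.09275, -0.6795, 0)–(1.37448, -0.6795, 0.414692)  len=0.8294
  (v19,v0,v1) [-++] → (1.37448, -0.6795, 0.414692)–(0.997746, -0.6795, 0.6322)  len=0.4350
  (v19,v1,v20) [-+-] → (0.997746, -0.6795, 0.6322)–(0.997746, -0.6795, -0.197185)  len=0.8294
  (v20,v1,v2) [-++] → (0.997746, -0.6795, -0.197185)–(0.997746, -0.6795, -0.6322)  len=0.4350
  (v20,v2,v18) [-+-] → (0.997746, -0.6795, -0.6322)–(1.39101, -0.6795, -0.405149)  len=0.4541
  (v18,v2,v0) [-++] → (1.39101, -0.6795, -0.405149)–(2.09275, -0.6795, 0)  len=0.8103

Chained into 2 loop(s):
  loop 1: 8 segments, perimeter = 3.8421
  loop 2: 6 segments, perimeter = 3.7932
Total perimeter = 7.635

loops=2 perimeter=7.635


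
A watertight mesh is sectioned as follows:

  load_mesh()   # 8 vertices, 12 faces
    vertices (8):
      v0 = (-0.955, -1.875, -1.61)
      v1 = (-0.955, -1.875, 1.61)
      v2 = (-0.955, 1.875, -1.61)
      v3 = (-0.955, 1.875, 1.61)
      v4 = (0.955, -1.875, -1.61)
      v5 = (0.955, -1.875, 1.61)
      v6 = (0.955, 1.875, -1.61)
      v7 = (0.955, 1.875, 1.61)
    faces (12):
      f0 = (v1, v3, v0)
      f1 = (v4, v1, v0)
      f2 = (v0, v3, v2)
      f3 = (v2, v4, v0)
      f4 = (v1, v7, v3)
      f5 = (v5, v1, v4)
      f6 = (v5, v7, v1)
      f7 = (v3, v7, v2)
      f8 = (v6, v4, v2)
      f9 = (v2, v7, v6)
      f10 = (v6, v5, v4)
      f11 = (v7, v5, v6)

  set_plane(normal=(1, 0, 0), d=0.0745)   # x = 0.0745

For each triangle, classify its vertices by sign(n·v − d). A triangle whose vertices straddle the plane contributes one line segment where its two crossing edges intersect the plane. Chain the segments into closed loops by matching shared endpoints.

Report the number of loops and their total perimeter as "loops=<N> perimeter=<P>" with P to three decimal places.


loops=1 perimeter=13.940

Straddling triangles (8 of 12):
  (v4,v1,v0) [+--] → (0.0745, -1.875, -0.125597)–(0.0745, -1.875, -1.61)  len=1.4844
  (v2,v4,v0) [-+-] → (0.0745, -0.14627, -1.61)–(0.0745, -1.875, -1.61)  len=1.7287
  (v1,v7,v3) [-+-] → (0.0745, 0.14627, 1.61)–(0.0745, 1.875, 1.61)  len=1.7287
  (v5,v1,v4) [+-+] → (0.0745, -1.875, 1.61)–(0.0745, -1.875, -0.125597)  len=1.7356
  (v5,v7,v1) [++-] → (0.0745, 0.14627, 1.61)–(0.0745, -1.875, 1.61)  len=2.0213
  (v3,v7,v2) [-+-] → (0.0745, 1.875, 1.61)–(0.0745, 1.875, 0.125597)  len=1.4844
  (v6,v4,v2) [++-] → (0.0745, -0.14627, -1.61)–(0.0745, 1.875, -1.61)  len=2.0213
  (v2,v7,v6) [-++] → (0.0745, 1.875, 0.125597)–(0.0745, 1.875, -1.61)  len=1.7356

Chained into 1 loop(s):
  loop 1: 8 segments, perimeter = 13.9400
Total perimeter = 13.940


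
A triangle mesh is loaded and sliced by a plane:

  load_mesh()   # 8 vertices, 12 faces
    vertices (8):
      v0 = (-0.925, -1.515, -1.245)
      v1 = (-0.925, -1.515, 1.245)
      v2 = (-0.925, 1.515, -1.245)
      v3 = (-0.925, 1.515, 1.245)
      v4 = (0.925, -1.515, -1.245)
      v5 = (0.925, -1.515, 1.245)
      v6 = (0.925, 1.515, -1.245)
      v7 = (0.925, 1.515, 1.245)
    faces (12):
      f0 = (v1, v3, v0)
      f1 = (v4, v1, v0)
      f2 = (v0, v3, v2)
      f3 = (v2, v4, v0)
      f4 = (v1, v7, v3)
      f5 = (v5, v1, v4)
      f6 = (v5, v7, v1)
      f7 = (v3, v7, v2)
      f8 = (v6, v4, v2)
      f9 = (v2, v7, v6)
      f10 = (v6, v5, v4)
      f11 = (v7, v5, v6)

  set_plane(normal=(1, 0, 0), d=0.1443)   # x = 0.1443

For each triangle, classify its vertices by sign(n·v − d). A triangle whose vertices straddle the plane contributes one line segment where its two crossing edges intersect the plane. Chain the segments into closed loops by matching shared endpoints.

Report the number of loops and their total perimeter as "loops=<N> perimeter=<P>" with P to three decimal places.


loops=1 perimeter=11.040

Straddling triangles (8 of 12):
  (v4,v1,v0) [+--] → (0.1443, -1.515, -0.19422)–(0.1443, -1.515, -1.245)  len=1.0508
  (v2,v4,v0) [-+-] → (0.1443, -0.23634, -1.245)–(0.1443, -1.515, -1.245)  len=1.2787
  (v1,v7,v3) [-+-] → (0.1443, 0.23634, 1.245)–(0.1443, 1.515, 1.245)  len=1.2787
  (v5,v1,v4) [+-+] → (0.1443, -1.515, 1.245)–(0.1443, -1.515, -0.19422)  len=1.4392
  (v5,v7,v1) [++-] → (0.1443, 0.23634, 1.245)–(0.1443, -1.515, 1.245)  len=1.7513
  (v3,v7,v2) [-+-] → (0.1443, 1.515, 1.245)–(0.1443, 1.515, 0.19422)  len=1.0508
  (v6,v4,v2) [++-] → (0.1443, -0.23634, -1.245)–(0.1443, 1.515, -1.245)  len=1.7513
  (v2,v7,v6) [-++] → (0.1443, 1.515, 0.19422)–(0.1443, 1.515, -1.245)  len=1.4392

Chained into 1 loop(s):
  loop 1: 8 segments, perimeter = 11.0400
Total perimeter = 11.040


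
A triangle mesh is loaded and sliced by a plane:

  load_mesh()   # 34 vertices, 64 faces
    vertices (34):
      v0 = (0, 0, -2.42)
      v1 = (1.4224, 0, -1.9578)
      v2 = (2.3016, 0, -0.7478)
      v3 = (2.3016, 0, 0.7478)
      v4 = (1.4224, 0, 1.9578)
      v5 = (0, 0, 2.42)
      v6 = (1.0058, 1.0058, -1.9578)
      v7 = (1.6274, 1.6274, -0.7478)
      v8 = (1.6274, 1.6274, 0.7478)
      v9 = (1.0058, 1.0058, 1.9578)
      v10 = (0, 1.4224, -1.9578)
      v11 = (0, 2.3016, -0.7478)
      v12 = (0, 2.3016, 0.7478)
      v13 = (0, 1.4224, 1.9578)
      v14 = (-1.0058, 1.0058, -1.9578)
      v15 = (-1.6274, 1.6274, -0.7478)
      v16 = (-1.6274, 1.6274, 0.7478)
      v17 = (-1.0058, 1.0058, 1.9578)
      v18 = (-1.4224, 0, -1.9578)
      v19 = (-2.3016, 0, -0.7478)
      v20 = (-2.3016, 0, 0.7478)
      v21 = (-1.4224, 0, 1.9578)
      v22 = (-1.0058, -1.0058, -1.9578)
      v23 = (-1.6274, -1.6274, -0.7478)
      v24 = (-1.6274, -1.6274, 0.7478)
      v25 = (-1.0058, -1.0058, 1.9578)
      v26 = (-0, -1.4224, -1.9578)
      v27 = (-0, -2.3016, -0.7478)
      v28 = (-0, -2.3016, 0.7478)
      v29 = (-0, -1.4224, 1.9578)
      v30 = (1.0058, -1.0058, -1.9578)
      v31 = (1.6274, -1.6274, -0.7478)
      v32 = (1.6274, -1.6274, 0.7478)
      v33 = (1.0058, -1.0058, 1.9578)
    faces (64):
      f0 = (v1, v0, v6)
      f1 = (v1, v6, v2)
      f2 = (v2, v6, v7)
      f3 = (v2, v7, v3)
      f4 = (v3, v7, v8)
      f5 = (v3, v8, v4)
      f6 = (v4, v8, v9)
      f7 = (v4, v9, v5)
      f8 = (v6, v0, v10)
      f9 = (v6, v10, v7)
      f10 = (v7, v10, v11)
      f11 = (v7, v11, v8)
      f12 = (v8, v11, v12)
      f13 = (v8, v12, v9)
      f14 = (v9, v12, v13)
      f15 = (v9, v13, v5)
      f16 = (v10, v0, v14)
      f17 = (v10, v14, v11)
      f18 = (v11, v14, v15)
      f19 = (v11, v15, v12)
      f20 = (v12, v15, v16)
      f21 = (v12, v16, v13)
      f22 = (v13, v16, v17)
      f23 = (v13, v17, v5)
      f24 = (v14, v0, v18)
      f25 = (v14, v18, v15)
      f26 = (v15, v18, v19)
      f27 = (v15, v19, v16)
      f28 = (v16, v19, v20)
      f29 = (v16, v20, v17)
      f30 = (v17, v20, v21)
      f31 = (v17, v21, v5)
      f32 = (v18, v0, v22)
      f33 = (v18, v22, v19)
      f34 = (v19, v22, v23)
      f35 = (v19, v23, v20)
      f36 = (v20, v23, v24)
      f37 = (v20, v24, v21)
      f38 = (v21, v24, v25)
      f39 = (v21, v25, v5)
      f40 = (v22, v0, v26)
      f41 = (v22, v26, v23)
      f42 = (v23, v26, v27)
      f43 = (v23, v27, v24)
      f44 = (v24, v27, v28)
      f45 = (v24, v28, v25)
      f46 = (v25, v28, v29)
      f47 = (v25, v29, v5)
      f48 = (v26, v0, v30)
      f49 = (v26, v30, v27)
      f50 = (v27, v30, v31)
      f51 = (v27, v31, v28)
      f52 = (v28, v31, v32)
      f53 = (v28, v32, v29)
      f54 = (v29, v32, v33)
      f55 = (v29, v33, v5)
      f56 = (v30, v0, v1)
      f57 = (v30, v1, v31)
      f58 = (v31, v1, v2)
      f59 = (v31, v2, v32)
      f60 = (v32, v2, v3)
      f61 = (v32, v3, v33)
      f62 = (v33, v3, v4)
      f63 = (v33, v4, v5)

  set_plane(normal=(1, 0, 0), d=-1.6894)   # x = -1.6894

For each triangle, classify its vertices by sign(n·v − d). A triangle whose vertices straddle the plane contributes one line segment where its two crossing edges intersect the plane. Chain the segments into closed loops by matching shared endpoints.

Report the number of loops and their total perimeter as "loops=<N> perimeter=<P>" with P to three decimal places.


Straddling triangles (10 of 64):
  (v15,v18,v19) [++-] → (-1.6894, 0, -1.59034)–(-1.6894, 1.47774, -0.7478)  len=1.7011
  (v15,v19,v16) [+-+] → (-1.6894, 1.47774, -0.7478)–(-1.6894, 1.47774, 0.610263)  len=1.3581
  (v16,v19,v20) [+--] → (-1.6894, 1.47774, 0.610263)–(-1.6894, 1.47774, 0.7478)  len=0.1375
  (v16,v20,v17) [+-+] → (-1.6894, 1.47774, 0.7478)–(-1.6894, 0.47519, 1.31946)  len=1.1541
  (v17,v20,v21) [+-+] → (-1.6894, 0.47519, 1.31946)–(-1.6894, 0, 1.59034)  len=0.5470
  (v18,v22,v19) [++-] → (-1.6894, -0.47519, -1.31946)–(-1.6894, 0, -1.59034)  len=0.5470
  (v19,v22,v23) [-++] → (-1.6894, -0.47519, -1.31946)–(-1.6894, -1.47774, -0.7478)  len=1.1541
  (v19,v23,v20) [-+-] → (-1.6894, -1.47774, -0.7478)–(-1.6894, -1.47774, -0.610263)  len=0.1375
  (v20,v23,v24) [-++] → (-1.6894, -1.47774, -0.610263)–(-1.6894, -1.47774, 0.7478)  len=1.3581
  (v20,v24,v21) [-++] → (-1.6894, -1.47774, 0.7478)–(-1.6894, 0, 1.59034)  len=1.7011

Chained into 1 loop(s):
  loop 1: 10 segments, perimeter = 9.7954
Total perimeter = 9.795

loops=1 perimeter=9.795


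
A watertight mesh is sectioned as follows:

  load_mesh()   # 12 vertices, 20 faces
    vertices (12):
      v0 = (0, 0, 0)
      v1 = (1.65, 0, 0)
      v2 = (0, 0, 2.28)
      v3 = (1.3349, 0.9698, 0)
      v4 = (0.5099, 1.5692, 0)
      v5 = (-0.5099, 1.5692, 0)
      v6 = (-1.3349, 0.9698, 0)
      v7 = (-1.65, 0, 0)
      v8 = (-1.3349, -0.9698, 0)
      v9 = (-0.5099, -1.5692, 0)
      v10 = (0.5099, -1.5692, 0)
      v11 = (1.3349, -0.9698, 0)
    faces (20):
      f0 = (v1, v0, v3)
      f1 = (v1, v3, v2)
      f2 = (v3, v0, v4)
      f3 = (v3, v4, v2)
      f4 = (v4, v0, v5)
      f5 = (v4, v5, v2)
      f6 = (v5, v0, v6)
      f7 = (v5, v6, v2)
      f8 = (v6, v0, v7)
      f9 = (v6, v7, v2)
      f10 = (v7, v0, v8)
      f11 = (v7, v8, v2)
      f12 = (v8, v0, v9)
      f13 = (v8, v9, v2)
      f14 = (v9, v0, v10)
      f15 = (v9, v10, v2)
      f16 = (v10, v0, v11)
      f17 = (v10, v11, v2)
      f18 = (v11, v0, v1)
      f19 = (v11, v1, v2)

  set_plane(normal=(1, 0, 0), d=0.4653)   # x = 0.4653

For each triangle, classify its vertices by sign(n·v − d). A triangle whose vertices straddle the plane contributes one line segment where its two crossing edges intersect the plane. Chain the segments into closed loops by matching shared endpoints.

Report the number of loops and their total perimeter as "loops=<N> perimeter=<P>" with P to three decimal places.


Straddling triangles (12 of 20):
  (v1,v0,v3) [+-+] → (0.4653, 0, 0)–(0.4653, 0.338039, 0)  len=0.3380
  (v1,v3,v2) [++-] → (0.4653, 0.338039, 1.48527)–(0.4653, 0, 1.63704)  len=0.3705
  (v3,v0,v4) [+-+] → (0.4653, 0.338039, 0)–(0.4653, 1.43195, 0)  len=1.0939
  (v3,v4,v2) [++-] → (0.4653, 1.43195, 0.199427)–(0.4653, 0.338039, 1.48527)  len=1.6882
  (v4,v0,v5) [+--] → (0.4653, 1.43195, 0)–(0.4653, 1.5692, 0)  len=0.1373
  (v4,v5,v2) [+--] → (0.4653, 1.5692, 0)–(0.4653, 1.43195, 0.199427)  len=0.2421
  (v9,v0,v10) [--+] → (0.4653, -1.43195, 0)–(0.4653, -1.5692, 0)  len=0.1373
  (v9,v10,v2) [-+-] → (0.4653, -1.5692, 0)–(0.4653, -1.43195, 0.199427)  len=0.2421
  (v10,v0,v11) [+-+] → (0.4653, -1.43195, 0)–(0.4653, -0.338039, 0)  len=1.0939
  (v10,v11,v2) [++-] → (0.4653, -0.338039, 1.48527)–(0.4653, -1.43195, 0.199427)  len=1.6882
  (v11,v0,v1) [+-+] → (0.4653, -0.338039, 0)–(0.4653, 0, 0)  len=0.3380
  (v11,v1,v2) [++-] → (0.4653, 0, 1.63704)–(0.4653, -0.338039, 1.48527)  len=0.3705

Chained into 1 loop(s):
  loop 1: 12 segments, perimeter = 7.7401
Total perimeter = 7.740

loops=1 perimeter=7.740


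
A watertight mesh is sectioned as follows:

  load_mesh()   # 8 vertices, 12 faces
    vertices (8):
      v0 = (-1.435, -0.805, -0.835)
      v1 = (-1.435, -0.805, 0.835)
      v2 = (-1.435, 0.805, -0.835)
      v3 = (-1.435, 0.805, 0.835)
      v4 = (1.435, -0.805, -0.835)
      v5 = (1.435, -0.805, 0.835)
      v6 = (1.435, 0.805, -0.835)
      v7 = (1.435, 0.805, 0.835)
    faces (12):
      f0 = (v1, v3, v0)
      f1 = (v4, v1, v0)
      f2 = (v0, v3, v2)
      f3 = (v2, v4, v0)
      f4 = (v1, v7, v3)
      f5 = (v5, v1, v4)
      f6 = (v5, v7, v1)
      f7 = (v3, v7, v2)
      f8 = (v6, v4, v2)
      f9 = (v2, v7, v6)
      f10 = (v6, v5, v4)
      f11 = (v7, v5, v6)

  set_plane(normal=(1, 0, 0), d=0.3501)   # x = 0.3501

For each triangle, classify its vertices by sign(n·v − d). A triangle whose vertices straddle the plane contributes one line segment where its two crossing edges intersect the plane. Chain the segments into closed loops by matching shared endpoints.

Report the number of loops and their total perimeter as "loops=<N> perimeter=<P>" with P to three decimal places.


Straddling triangles (8 of 12):
  (v4,v1,v0) [+--] → (0.3501, -0.805, -0.203717)–(0.3501, -0.805, -0.835)  len=0.6313
  (v2,v4,v0) [-+-] → (0.3501, -0.196398, -0.835)–(0.3501, -0.805, -0.835)  len=0.6086
  (v1,v7,v3) [-+-] → (0.3501, 0.196398, 0.835)–(0.3501, 0.805, 0.835)  len=0.6086
  (v5,v1,v4) [+-+] → (0.3501, -0.805, 0.835)–(0.3501, -0.805, -0.203717)  len=1.0387
  (v5,v7,v1) [++-] → (0.3501, 0.196398, 0.835)–(0.3501, -0.805, 0.835)  len=1.0014
  (v3,v7,v2) [-+-] → (0.3501, 0.805, 0.835)–(0.3501, 0.805, 0.203717)  len=0.6313
  (v6,v4,v2) [++-] → (0.3501, -0.196398, -0.835)–(0.3501, 0.805, -0.835)  len=1.0014
  (v2,v7,v6) [-++] → (0.3501, 0.805, 0.203717)–(0.3501, 0.805, -0.835)  len=1.0387

Chained into 1 loop(s):
  loop 1: 8 segments, perimeter = 6.5600
Total perimeter = 6.560

loops=1 perimeter=6.560


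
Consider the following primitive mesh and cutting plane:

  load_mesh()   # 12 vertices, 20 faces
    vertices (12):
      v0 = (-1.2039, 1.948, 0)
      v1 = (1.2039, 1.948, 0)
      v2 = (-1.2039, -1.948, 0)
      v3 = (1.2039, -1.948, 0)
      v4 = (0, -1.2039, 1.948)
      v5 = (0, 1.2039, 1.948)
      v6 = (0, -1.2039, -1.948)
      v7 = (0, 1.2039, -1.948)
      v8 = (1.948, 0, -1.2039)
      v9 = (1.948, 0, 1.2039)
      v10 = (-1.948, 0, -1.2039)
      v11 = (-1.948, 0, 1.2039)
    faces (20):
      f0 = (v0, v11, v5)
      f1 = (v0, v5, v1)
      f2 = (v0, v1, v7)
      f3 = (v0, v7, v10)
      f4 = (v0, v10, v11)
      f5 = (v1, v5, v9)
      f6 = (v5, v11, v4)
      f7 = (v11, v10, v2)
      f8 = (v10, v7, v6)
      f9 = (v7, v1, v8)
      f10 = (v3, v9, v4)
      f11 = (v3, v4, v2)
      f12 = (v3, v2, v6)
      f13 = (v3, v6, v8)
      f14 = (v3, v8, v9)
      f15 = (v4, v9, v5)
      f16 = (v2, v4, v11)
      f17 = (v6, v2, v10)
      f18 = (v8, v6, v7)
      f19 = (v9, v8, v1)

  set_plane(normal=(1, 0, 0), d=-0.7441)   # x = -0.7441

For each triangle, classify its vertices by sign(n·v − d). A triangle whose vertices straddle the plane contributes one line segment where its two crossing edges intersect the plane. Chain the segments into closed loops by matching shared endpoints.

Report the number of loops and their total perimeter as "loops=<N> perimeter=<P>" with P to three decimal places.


Straddling triangles (10 of 20):
  (v0,v11,v5) [--+] → (-0.7441, 0.744032, 1.66377)–(-0.7441, 1.66381, 0.743991)  len=1.3008
  (v0,v5,v1) [-++] → (-0.7441, 1.66381, 0.743991)–(-0.7441, 1.948, 0)  len=0.7964
  (v0,v1,v7) [-++] → (-0.7441, 1.948, 0)–(-0.7441, 1.66381, -0.743991)  len=0.7964
  (v0,v7,v10) [-+-] → (-0.7441, 1.66381, -0.743991)–(-0.7441, 0.744032, -1.66377)  len=1.3008
  (v5,v11,v4) [+-+] → (-0.7441, 0.744032, 1.66377)–(-0.7441, -0.744032, 1.66377)  len=1.4881
  (v10,v7,v6) [-++] → (-0.7441, 0.744032, -1.66377)–(-0.7441, -0.744032, -1.66377)  len=1.4881
  (v3,v4,v2) [++-] → (-0.7441, -1.66381, 0.743991)–(-0.7441, -1.948, 0)  len=0.7964
  (v3,v2,v6) [+-+] → (-0.7441, -1.948, 0)–(-0.7441, -1.66381, -0.743991)  len=0.7964
  (v2,v4,v11) [-+-] → (-0.7441, -1.66381, 0.743991)–(-0.7441, -0.744032, 1.66377)  len=1.3008
  (v6,v2,v10) [+--] → (-0.7441, -1.66381, -0.743991)–(-0.7441, -0.744032, -1.66377)  len=1.3008

Chained into 1 loop(s):
  loop 1: 10 segments, perimeter = 11.3649
Total perimeter = 11.365

loops=1 perimeter=11.365


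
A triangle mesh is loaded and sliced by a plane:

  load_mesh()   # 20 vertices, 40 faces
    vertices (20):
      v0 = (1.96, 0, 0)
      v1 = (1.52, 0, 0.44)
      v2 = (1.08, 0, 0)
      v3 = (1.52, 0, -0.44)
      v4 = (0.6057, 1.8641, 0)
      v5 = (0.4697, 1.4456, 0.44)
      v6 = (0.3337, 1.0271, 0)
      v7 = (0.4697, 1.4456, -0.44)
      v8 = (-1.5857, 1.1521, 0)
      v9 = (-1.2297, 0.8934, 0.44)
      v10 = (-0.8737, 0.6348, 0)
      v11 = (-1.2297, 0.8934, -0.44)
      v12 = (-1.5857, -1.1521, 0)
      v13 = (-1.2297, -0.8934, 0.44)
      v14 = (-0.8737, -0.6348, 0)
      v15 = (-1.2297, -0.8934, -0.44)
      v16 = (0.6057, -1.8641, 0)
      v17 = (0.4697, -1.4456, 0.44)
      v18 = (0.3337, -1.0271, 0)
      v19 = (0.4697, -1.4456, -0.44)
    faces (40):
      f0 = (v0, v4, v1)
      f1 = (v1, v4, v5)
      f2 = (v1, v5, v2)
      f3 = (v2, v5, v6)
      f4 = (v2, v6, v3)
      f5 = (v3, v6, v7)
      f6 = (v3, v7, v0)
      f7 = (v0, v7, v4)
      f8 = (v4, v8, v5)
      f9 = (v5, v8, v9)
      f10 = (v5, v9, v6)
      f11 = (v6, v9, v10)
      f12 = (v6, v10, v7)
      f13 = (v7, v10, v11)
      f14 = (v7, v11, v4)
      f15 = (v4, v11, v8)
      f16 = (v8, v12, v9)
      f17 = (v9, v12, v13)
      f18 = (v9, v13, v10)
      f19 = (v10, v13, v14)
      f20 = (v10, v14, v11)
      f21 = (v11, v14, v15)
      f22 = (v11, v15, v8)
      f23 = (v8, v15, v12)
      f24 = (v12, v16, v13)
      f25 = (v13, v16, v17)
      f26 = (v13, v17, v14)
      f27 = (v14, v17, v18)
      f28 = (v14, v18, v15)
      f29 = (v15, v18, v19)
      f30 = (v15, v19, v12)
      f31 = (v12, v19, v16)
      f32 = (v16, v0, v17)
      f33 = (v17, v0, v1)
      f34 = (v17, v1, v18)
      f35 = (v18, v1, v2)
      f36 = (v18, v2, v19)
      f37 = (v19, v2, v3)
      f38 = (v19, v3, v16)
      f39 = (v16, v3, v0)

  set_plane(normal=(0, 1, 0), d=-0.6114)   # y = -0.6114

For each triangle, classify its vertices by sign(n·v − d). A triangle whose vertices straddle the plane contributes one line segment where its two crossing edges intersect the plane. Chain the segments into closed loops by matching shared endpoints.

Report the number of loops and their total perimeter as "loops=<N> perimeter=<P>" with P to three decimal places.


Straddling triangles (16 of 40):
  (v8,v12,v9) [+-+] → (-1.5857, -0.6114, 0)–(-1.4916, -0.6114, 0.116308)  len=0.1496
  (v9,v12,v13) [+--] → (-1.4916, -0.6114, 0.116308)–(-1.2297, -0.6114, 0.44)  len=0.4164
  (v9,v13,v10) [+-+] → (-1.2297, -0.6114, 0.44)–(-1.16401, -0.6114, 0.358806)  len=0.1044
  (v10,v13,v14) [+--] → (-1.16401, -0.6114, 0.358806)–(-0.8737, -0.6114, 0)  len=0.4615
  (v10,v14,v11) [+-+] → (-0.8737, -0.6114, 0)–(-0.879151, -0.6114, -0.00673734)  len=0.0087
  (v11,v14,v15) [+--] → (-0.879151, -0.6114, -0.00673734)–(-1.2297, -0.6114, -0.44)  len=0.5573
  (v11,v15,v8) [+-+] → (-1.2297, -0.6114, -0.44)–(-1.27878, -0.6114, -0.37934)  len=0.0780
  (v8,v15,v12) [+--] → (-1.27878, -0.6114, -0.37934)–(-1.5857, -0.6114, 0)  len=0.4880
  (v16,v0,v17) [-+-] → (1.51581, -0.6114, 0)–(1.32969, -0.6114, 0.186093)  len=0.2632
  (v17,v0,v1) [-++] → (1.32969, -0.6114, 0.186093)–(1.07579, -0.6114, 0.44)  len=0.3591
  (v17,v1,v18) [-+-] → (1.07579, -0.6114, 0.44)–(0.813833, -0.6114, 0.178082)  len=0.3704
  (v18,v1,v2) [-++] → (0.813833, -0.6114, 0.178082)–(0.635751, -0.6114, 0)  len=0.2518
  (v18,v2,v19) [-+-] → (0.635751, -0.6114, 0)–(0.821881, -0.6114, -0.186093)  len=0.2632
  (v19,v2,v3) [-++] → (0.821881, -0.6114, -0.186093)–(1.07579, -0.6114, -0.44)  len=0.3591
  (v19,v3,v16) [-+-] → (1.07579, -0.6114, -0.44)–(1.22012, -0.6114, -0.295686)  len=0.2041
  (v16,v3,v0) [-++] → (1.22012, -0.6114, -0.295686)–(1.51581, -0.6114, 0)  len=0.4182

Chained into 2 loop(s):
  loop 1: 8 segments, perimeter = 2.2639
  loop 2: 8 segments, perimeter = 2.4891
Total perimeter = 4.753

loops=2 perimeter=4.753


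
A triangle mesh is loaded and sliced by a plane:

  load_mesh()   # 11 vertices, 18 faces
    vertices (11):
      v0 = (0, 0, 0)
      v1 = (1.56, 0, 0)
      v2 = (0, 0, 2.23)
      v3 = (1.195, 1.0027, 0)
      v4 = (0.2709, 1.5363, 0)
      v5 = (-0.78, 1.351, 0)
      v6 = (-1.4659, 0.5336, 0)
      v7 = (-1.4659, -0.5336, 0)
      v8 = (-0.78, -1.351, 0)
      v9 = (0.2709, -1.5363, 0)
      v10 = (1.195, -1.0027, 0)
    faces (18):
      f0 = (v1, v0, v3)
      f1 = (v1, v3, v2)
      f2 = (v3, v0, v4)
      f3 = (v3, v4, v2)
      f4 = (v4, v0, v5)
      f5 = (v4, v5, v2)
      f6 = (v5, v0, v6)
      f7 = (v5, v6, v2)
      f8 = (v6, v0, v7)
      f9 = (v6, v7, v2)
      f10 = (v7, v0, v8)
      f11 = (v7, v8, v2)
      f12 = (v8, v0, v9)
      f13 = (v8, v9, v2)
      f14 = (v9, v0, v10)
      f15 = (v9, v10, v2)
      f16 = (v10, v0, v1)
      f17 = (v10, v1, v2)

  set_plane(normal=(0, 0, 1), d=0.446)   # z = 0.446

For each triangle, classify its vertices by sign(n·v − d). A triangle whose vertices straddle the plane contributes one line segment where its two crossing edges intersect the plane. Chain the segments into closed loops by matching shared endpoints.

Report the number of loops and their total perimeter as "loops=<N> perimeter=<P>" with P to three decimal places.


loops=1 perimeter=7.683

Straddling triangles (9 of 18):
  (v1,v3,v2) [--+] → (0.956, 0.80216, 0.446)–(1.248, 0, 0.446)  len=0.8537
  (v3,v4,v2) [--+] → (0.21672, 1.22904, 0.446)–(0.956, 0.80216, 0.446)  len=0.8537
  (v4,v5,v2) [--+] → (-0.624, 1.0808, 0.446)–(0.21672, 1.22904, 0.446)  len=0.8537
  (v5,v6,v2) [--+] → (-1.17272, 0.42688, 0.446)–(-0.624, 1.0808, 0.446)  len=0.8536
  (v6,v7,v2) [--+] → (-1.17272, -0.42688, 0.446)–(-1.17272, 0.42688, 0.446)  len=0.8538
  (v7,v8,v2) [--+] → (-0.624, -1.0808, 0.446)–(-1.17272, -0.42688, 0.446)  len=0.8536
  (v8,v9,v2) [--+] → (0.21672, -1.22904, 0.446)–(-0.624, -1.0808, 0.446)  len=0.8537
  (v9,v10,v2) [--+] → (0.956, -0.80216, 0.446)–(0.21672, -1.22904, 0.446)  len=0.8537
  (v10,v1,v2) [--+] → (1.248, 0, 0.446)–(0.956, -0.80216, 0.446)  len=0.8537

Chained into 1 loop(s):
  loop 1: 9 segments, perimeter = 7.6831
Total perimeter = 7.683


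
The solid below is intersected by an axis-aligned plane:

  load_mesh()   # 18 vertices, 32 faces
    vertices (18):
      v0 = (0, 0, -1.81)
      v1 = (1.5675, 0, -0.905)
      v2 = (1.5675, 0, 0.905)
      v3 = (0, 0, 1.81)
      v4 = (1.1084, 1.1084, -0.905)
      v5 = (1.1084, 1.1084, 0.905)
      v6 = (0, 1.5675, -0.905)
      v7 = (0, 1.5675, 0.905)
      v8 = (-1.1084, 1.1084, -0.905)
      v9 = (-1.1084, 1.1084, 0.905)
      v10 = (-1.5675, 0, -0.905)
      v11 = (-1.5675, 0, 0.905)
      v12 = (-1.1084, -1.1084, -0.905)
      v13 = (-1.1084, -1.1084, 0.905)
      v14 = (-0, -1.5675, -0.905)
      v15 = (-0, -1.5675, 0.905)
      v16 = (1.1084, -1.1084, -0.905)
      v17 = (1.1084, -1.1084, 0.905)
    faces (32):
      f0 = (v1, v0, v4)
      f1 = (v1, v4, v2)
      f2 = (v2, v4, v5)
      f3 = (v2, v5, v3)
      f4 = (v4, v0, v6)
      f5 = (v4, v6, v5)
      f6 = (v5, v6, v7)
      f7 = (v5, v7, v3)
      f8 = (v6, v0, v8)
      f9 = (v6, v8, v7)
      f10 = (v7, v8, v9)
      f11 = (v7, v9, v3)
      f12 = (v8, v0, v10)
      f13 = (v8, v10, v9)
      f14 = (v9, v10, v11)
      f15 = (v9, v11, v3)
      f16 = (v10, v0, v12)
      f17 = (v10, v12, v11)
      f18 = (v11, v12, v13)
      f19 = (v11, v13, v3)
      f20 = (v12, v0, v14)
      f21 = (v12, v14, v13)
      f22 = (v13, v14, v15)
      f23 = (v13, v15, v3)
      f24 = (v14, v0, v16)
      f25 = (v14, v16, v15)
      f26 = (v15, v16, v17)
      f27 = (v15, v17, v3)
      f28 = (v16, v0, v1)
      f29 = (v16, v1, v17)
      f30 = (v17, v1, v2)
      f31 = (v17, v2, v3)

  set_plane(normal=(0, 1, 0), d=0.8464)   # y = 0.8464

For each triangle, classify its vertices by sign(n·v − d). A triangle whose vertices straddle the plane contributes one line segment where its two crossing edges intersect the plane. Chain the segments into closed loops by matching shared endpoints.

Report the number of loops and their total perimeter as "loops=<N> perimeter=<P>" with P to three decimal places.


Straddling triangles (12 of 32):
  (v1,v0,v4) [--+] → (0.8464, 0.8464, -1.11892)–(1.21692, 0.8464, -0.905)  len=0.4278
  (v1,v4,v2) [-+-] → (1.21692, 0.8464, -0.905)–(1.21692, 0.8464, -0.477158)  len=0.4278
  (v2,v4,v5) [-++] → (1.21692, 0.8464, -0.477158)–(1.21692, 0.8464, 0.905)  len=1.3822
  (v2,v5,v3) [-+-] → (1.21692, 0.8464, 0.905)–(0.8464, 0.8464, 1.11892)  len=0.4278
  (v4,v0,v6) [+-+] → (0.8464, 0.8464, -1.11892)–(0, 0.8464, -1.32133)  len=0.8703
  (v5,v7,v3) [++-] → (0, 0.8464, 1.32133)–(0.8464, 0.8464, 1.11892)  len=0.8703
  (v6,v0,v8) [+-+] → (0, 0.8464, -1.32133)–(-0.8464, 0.8464, -1.11892)  len=0.8703
  (v7,v9,v3) [++-] → (-0.8464, 0.8464, 1.11892)–(0, 0.8464, 1.32133)  len=0.8703
  (v8,v0,v10) [+--] → (-0.8464, 0.8464, -1.11892)–(-1.21692, 0.8464, -0.905)  len=0.4278
  (v8,v10,v9) [+-+] → (-1.21692, 0.8464, -0.905)–(-1.21692, 0.8464, 0.477158)  len=1.3822
  (v9,v10,v11) [+--] → (-1.21692, 0.8464, 0.477158)–(-1.21692, 0.8464, 0.905)  len=0.4278
  (v9,v11,v3) [+--] → (-1.21692, 0.8464, 0.905)–(-0.8464, 0.8464, 1.11892)  len=0.4278

Chained into 1 loop(s):
  loop 1: 12 segments, perimeter = 8.8124
Total perimeter = 8.812

loops=1 perimeter=8.812


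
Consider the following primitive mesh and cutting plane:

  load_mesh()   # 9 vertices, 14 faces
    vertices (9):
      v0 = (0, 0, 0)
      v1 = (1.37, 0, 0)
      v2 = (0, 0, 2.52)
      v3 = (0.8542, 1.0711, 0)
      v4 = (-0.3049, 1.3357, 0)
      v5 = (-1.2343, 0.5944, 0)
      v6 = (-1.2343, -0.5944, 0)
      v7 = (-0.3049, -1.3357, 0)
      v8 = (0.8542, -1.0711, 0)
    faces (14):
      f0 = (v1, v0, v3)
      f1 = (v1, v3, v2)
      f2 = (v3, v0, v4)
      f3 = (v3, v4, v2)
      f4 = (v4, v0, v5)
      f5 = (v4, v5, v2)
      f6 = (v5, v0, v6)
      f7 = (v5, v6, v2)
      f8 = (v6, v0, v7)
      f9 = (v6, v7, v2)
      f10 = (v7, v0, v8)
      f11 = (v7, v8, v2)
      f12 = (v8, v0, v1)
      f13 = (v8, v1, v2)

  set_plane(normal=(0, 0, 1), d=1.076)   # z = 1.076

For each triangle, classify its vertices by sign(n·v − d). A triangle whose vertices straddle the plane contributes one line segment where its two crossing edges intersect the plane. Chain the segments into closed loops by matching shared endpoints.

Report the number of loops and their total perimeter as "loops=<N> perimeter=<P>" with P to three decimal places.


loops=1 perimeter=4.769

Straddling triangles (7 of 14):
  (v1,v3,v2) [--+] → (0.48947, 0.613757, 1.076)–(0.785032, 0, 1.076)  len=0.6812
  (v3,v4,v2) [--+] → (-0.174713, 0.765377, 1.076)–(0.48947, 0.613757, 1.076)  len=0.6813
  (v4,v5,v2) [--+] → (-0.707273, 0.340601, 1.076)–(-0.174713, 0.765377, 1.076)  len=0.6812
  (v5,v6,v2) [--+] → (-0.707273, -0.340601, 1.076)–(-0.707273, 0.340601, 1.076)  len=0.6812
  (v6,v7,v2) [--+] → (-0.174713, -0.765377, 1.076)–(-0.707273, -0.340601, 1.076)  len=0.6812
  (v7,v8,v2) [--+] → (0.48947, -0.613757, 1.076)–(-0.174713, -0.765377, 1.076)  len=0.6813
  (v8,v1,v2) [--+] → (0.785032, 0, 1.076)–(0.48947, -0.613757, 1.076)  len=0.6812

Chained into 1 loop(s):
  loop 1: 7 segments, perimeter = 4.7686
Total perimeter = 4.769


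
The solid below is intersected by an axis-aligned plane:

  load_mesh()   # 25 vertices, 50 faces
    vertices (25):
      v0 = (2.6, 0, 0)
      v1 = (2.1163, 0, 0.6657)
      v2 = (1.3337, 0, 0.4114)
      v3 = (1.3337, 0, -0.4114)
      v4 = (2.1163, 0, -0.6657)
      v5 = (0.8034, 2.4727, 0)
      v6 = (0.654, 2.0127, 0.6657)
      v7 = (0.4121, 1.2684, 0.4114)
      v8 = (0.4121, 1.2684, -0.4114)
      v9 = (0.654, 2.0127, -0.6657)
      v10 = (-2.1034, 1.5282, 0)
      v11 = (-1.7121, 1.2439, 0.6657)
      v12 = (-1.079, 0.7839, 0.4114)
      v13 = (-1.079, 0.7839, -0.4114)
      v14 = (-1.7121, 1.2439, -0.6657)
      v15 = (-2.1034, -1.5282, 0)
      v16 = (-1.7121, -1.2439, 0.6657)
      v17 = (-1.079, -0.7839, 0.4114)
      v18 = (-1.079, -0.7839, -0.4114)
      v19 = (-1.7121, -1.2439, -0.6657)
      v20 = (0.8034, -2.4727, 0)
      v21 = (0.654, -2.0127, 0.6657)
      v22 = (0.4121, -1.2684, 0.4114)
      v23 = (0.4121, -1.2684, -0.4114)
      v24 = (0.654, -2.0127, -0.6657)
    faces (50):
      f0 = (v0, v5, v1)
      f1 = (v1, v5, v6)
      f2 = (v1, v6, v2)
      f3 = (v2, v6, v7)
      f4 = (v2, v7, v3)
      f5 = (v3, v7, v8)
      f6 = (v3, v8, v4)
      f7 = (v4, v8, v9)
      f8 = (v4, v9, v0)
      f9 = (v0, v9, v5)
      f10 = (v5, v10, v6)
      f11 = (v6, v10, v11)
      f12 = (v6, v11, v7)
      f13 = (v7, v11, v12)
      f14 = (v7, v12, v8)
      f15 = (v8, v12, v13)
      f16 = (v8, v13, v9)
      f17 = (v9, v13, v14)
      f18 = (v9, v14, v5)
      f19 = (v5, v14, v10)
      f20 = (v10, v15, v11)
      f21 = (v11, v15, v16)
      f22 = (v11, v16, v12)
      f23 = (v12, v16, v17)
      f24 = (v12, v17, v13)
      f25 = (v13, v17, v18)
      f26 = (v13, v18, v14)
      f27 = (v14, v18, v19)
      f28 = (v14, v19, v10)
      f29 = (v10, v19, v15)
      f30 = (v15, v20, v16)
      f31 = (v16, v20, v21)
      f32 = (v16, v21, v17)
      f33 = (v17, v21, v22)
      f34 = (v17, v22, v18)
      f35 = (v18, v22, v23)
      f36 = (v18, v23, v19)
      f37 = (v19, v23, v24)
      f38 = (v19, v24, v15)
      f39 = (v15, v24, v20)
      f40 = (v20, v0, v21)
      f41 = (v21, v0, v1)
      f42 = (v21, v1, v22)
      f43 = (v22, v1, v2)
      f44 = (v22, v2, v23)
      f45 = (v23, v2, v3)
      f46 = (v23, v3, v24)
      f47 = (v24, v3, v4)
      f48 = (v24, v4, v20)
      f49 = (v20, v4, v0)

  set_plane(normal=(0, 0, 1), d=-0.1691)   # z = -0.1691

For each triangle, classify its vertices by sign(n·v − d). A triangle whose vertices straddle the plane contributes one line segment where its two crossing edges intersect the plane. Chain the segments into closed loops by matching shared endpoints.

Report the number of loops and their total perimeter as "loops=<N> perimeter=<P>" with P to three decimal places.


loops=2 perimeter=22.399

Straddling triangles (20 of 50):
  (v2,v7,v3) [++-] → (1.06231, 0.373521, -0.1691)–(1.3337, 0, -0.1691)  len=0.4617
  (v3,v7,v8) [-+-] → (1.06231, 0.373521, -0.1691)–(0.4121, 1.2684, -0.1691)  len=1.1062
  (v4,v9,v0) [--+] → (2.10568, 0.511263, -0.1691)–(2.47713, 0, -0.1691)  len=0.6320
  (v0,v9,v5) [+-+] → (2.10568, 0.511263, -0.1691)–(0.76545, 2.35585, -0.1691)  len=2.2801
  (v7,v12,v8) [++-] → (-0.0270025, 1.12572, -0.1691)–(0.4121, 1.2684, -0.1691)  len=0.4617
  (v8,v12,v13) [-+-] → (-0.0270025, 1.12572, -0.1691)–(-1.079, 0.7839, -0.1691)  len=1.1061
  (v9,v14,v5) [--+] → (0.164417, 2.16056, -0.1691)–(0.76545, 2.35585, -0.1691)  len=0.6320
  (v5,v14,v10) [+-+] → (0.164417, 2.16056, -0.1691)–(-2.004, 1.45598, -0.1691)  len=2.2800
  (v12,v17,v13) [++-] → (-1.079, 0.322211, -0.1691)–(-1.079, 0.7839, -0.1691)  len=0.4617
  (v13,v17,v18) [-+-] → (-1.079, 0.322211, -0.1691)–(-1.079, -0.7839, -0.1691)  len=1.1061
  (v14,v19,v10) [--+] → (-2.004, 0.824036, -0.1691)–(-2.004, 1.45598, -0.1691)  len=0.6319
  (v10,v19,v15) [+-+] → (-2.004, 0.824036, -0.1691)–(-2.004, -1.45598, -0.1691)  len=2.2800
  (v17,v22,v18) [++-] → (-0.639898, -0.926577, -0.1691)–(-1.079, -0.7839, -0.1691)  len=0.4617
  (v18,v22,v23) [-+-] → (-0.639898, -0.926577, -0.1691)–(0.4121, -1.2684, -0.1691)  len=1.1061
  (v19,v24,v15) [--+] → (-1.40297, -1.65127, -0.1691)–(-2.004, -1.45598, -0.1691)  len=0.6320
  (v15,v24,v20) [+-+] → (-1.40297, -1.65127, -0.1691)–(0.76545, -2.35585, -0.1691)  len=2.2800
  (v22,v2,v23) [++-] → (0.683495, -0.894879, -0.1691)–(0.4121, -1.2684, -0.1691)  len=0.4617
  (v23,v2,v3) [-+-] → (0.683495, -0.894879, -0.1691)–(1.3337, 0, -0.1691)  len=1.1062
  (v24,v4,v20) [--+] → (1.1369, -1.84459, -0.1691)–(0.76545, -2.35585, -0.1691)  len=0.6320
  (v20,v4,v0) [+-+] → (1.1369, -1.84459, -0.1691)–(2.47713, 0, -0.1691)  len=2.2801

Chained into 2 loop(s):
  loop 1: 10 segments, perimeter = 7.8392
  loop 2: 10 segments, perimeter = 14.5600
Total perimeter = 22.399


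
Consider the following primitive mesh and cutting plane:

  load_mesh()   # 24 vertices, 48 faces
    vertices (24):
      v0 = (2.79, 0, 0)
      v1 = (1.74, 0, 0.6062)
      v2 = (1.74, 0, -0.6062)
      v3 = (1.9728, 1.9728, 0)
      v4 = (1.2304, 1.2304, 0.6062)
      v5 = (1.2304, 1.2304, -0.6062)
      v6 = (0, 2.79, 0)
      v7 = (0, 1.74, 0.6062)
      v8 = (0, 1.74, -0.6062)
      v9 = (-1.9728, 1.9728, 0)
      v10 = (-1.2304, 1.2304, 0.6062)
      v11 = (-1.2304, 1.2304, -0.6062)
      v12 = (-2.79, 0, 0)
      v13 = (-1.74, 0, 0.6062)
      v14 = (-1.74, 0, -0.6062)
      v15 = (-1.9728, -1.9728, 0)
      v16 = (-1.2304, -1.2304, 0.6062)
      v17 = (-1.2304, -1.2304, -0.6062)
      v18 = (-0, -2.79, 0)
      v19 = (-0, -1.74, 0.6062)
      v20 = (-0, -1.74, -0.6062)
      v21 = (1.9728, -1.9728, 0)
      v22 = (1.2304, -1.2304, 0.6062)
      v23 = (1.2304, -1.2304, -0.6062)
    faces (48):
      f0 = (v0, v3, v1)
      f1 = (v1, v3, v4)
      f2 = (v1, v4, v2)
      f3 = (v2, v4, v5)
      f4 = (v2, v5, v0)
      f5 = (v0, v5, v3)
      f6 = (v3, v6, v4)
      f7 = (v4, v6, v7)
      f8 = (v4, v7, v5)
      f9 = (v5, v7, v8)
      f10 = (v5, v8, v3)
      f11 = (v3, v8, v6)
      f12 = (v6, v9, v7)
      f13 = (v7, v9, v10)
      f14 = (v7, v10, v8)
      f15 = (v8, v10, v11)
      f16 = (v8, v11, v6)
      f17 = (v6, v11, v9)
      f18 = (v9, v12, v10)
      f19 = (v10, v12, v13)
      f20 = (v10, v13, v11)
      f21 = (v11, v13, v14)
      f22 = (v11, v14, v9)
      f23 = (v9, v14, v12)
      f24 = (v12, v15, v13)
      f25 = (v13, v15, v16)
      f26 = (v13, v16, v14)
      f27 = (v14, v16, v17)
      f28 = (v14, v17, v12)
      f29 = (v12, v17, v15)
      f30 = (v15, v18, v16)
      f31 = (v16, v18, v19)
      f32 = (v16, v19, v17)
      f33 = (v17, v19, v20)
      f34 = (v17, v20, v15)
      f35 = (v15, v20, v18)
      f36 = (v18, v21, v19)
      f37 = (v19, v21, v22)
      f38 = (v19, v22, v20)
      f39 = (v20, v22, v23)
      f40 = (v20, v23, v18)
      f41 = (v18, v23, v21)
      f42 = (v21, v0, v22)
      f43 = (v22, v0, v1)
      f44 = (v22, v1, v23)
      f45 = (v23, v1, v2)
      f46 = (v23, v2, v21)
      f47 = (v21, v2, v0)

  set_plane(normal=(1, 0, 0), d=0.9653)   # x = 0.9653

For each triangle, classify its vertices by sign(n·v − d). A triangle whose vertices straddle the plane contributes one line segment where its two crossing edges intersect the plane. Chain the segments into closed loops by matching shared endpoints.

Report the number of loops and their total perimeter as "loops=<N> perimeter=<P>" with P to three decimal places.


loops=2 perimeter=7.274

Straddling triangles (12 of 48):
  (v3,v6,v4) [+-+] → (0.9653, 2.39014, 0)–(0.9653, 1.56643, 0.475589)  len=0.9511
  (v4,v6,v7) [+--] → (0.9653, 1.56643, 0.475589)–(0.9653, 1.3402, 0.6062)  len=0.2612
  (v4,v7,v5) [+-+] → (0.9653, 1.3402, 0.6062)–(0.9653, 1.3402, -0.344978)  len=0.9512
  (v5,v7,v8) [+--] → (0.9653, 1.3402, -0.344978)–(0.9653, 1.3402, -0.6062)  len=0.2612
  (v5,v8,v3) [+-+] → (0.9653, 1.3402, -0.6062)–(0.9653, 1.85391, -0.309584)  len=0.5932
  (v3,v8,v6) [+--] → (0.9653, 1.85391, -0.309584)–(0.9653, 2.39014, 0)  len=0.6192
  (v18,v21,v19) [-+-] → (0.9653, -2.39014, 0)–(0.9653, -1.85391, 0.309584)  len=0.6192
  (v19,v21,v22) [-++] → (0.9653, -1.85391, 0.309584)–(0.9653, -1.3402, 0.6062)  len=0.5932
  (v19,v22,v20) [-+-] → (0.9653, -1.3402, 0.6062)–(0.9653, -1.3402, 0.344978)  len=0.2612
  (v20,v22,v23) [-++] → (0.9653, -1.3402, 0.344978)–(0.9653, -1.3402, -0.6062)  len=0.9512
  (v20,v23,v18) [-+-] → (0.9653, -1.3402, -0.6062)–(0.9653, -1.56643, -0.475589)  len=0.2612
  (v18,v23,v21) [-++] → (0.9653, -1.56643, -0.475589)–(0.9653, -2.39014, 0)  len=0.9511

Chained into 2 loop(s):
  loop 1: 6 segments, perimeter = 3.6372
  loop 2: 6 segments, perimeter = 3.6372
Total perimeter = 7.274
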